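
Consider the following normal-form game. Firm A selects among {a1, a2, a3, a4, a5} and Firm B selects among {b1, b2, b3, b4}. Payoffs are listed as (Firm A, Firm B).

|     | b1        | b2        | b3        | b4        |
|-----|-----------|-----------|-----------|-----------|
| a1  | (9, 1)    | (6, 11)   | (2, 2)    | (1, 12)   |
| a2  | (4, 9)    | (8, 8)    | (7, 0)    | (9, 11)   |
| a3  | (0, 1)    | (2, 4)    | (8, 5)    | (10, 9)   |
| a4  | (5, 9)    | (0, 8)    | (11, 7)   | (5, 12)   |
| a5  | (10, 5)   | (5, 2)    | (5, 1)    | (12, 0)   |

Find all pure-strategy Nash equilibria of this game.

(a5, b1)

A profile is a Nash equilibrium when each player is best-responding to the other.
Firm A's best responses — vs b1: a5 (payoff 10); vs b2: a2 (payoff 8); vs b3: a4 (payoff 11); vs b4: a5 (payoff 12).
Firm B's best responses — vs a1: b4 (payoff 12); vs a2: b4 (payoff 11); vs a3: b4 (payoff 9); vs a4: b4 (payoff 12); vs a5: b1 (payoff 5).
The only mutual best response is (a5, b1); neither player gains by switching there.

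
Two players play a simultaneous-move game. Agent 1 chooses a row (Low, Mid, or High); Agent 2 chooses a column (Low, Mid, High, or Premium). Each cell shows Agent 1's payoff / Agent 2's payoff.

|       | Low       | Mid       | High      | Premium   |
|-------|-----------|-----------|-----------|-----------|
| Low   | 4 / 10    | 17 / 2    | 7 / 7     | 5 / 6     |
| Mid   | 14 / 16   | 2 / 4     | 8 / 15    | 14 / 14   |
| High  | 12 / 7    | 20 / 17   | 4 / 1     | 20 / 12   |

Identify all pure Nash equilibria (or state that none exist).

A profile is a Nash equilibrium when each player is best-responding to the other.
Agent 1's best responses — vs Low: Mid (payoff 14); vs Mid: High (payoff 20); vs High: Mid (payoff 8); vs Premium: High (payoff 20).
Agent 2's best responses — vs Low: Low (payoff 10); vs Mid: Low (payoff 16); vs High: Mid (payoff 17).
Mutual best responses occur at (Mid, Low) and (High, Mid); at each, neither player gains by switching.

(Mid, Low) and (High, Mid)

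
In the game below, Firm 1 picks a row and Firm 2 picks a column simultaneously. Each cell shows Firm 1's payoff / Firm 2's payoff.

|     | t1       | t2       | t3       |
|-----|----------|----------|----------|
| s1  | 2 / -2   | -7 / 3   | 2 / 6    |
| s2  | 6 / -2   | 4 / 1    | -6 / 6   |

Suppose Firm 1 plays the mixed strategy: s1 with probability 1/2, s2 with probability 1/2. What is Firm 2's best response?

Compute Firm 2's expected payoff from each pure strategy against the given mix.
t1: (1/2)·(-2) + (1/2)·(-2) = -2
t2: (1/2)·3 + (1/2)·1 = 2
t3: (1/2)·6 + (1/2)·6 = 6
Highest expected payoff is 6, from t3.

t3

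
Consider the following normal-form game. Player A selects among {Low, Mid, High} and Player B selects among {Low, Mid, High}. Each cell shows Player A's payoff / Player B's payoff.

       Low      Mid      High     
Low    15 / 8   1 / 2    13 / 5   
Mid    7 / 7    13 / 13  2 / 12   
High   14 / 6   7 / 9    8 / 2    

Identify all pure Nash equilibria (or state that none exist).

(Low, Low) and (Mid, Mid)

Check mutual best responses: a cell is a NE iff neither player can gain by unilaterally deviating.
Player A's best responses — vs Low: Low (payoff 15); vs Mid: Mid (payoff 13); vs High: Low (payoff 13).
Player B's best responses — vs Low: Low (payoff 8); vs Mid: Mid (payoff 13); vs High: Mid (payoff 9).
Mutual best responses occur at (Low, Low) and (Mid, Mid); at each, neither player gains by switching.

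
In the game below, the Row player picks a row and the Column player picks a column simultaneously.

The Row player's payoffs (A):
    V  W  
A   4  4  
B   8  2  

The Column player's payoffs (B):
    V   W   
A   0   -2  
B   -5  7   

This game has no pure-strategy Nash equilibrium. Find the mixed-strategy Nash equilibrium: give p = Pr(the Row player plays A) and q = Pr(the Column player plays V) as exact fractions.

Each player's mixing probability is pinned down by making the *other* player indifferent.
The Column player indifferent between V and W: p·0 + (1−p)·(-5) = p·(-2) + (1−p)·7 ⟹ (-5) + 5p = 7 + (-9)p ⟹ p = 6/7.
The Row player indifferent between A and B: q·4 + (1−q)·4 = q·8 + (1−q)·2 ⟹ 4 + 0q = 2 + 6q ⟹ q = 1/3.

p = 6/7, q = 1/3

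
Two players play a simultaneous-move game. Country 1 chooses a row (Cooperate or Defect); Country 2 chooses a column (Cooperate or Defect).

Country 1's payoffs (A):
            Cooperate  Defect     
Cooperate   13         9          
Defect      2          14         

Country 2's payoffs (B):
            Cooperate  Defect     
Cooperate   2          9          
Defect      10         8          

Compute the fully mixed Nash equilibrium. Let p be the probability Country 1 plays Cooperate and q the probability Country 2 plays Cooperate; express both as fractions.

In a mixed NE each player is indifferent between their pure strategies, so the opponent's mix sets the indifference.
Country 2 indifferent between Cooperate and Defect: p·2 + (1−p)·10 = p·9 + (1−p)·8 ⟹ 10 + (-8)p = 8 + 1p ⟹ p = 2/9.
Country 1 indifferent between Cooperate and Defect: q·13 + (1−q)·9 = q·2 + (1−q)·14 ⟹ 9 + 4q = 14 + (-12)q ⟹ q = 5/16.

p = 2/9, q = 5/16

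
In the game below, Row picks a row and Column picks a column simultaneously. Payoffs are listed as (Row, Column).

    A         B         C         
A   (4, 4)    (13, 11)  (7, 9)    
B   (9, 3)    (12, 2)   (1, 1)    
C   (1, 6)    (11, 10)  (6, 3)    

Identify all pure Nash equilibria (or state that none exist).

(A, B) and (B, A)

A profile is a Nash equilibrium when each player is best-responding to the other.
Row's best responses — vs A: B (payoff 9); vs B: A (payoff 13); vs C: A (payoff 7).
Column's best responses — vs A: B (payoff 11); vs B: A (payoff 3); vs C: B (payoff 10).
Mutual best responses occur at (A, B) and (B, A); at each, neither player gains by switching.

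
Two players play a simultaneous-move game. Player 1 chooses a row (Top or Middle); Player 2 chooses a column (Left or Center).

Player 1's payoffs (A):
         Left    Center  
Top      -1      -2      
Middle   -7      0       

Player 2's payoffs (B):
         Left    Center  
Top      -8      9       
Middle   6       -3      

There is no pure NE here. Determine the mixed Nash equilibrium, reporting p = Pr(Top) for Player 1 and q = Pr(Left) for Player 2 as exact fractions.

p = 9/26, q = 1/4

In a mixed NE each player is indifferent between their pure strategies, so the opponent's mix sets the indifference.
Player 2 indifferent between Left and Center: p·(-8) + (1−p)·6 = p·9 + (1−p)·(-3) ⟹ 6 + (-14)p = (-3) + 12p ⟹ p = 9/26.
Player 1 indifferent between Top and Middle: q·(-1) + (1−q)·(-2) = q·(-7) + (1−q)·0 ⟹ (-2) + 1q = 0 + (-7)q ⟹ q = 1/4.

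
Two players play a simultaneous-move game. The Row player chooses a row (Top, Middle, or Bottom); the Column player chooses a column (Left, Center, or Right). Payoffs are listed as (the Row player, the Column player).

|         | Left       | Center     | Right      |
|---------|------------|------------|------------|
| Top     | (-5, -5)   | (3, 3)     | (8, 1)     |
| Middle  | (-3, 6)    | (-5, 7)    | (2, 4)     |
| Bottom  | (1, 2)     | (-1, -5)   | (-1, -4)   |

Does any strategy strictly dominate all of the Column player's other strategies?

A strategy is strictly dominant if it gives the Column player a strictly higher payoff than every other strategy, against every choice by the opponent.
Left is not dominant: against Top, Center gives 3 > -5.
Center is not dominant: against Bottom, Left gives 2 > -5.
Right is not dominant: against Top, Center gives 3 > 1.
No single strategy is best against every opponent action.

None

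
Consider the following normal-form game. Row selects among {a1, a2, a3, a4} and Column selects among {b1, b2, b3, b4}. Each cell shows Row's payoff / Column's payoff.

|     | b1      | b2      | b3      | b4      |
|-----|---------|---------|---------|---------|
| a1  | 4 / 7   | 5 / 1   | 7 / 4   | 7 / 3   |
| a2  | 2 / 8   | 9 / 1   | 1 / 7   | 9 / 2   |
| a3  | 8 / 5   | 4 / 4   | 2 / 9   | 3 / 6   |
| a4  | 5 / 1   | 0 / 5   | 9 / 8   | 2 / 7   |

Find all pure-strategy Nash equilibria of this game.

A profile is a Nash equilibrium when each player is best-responding to the other.
Row's best responses — vs b1: a3 (payoff 8); vs b2: a2 (payoff 9); vs b3: a4 (payoff 9); vs b4: a2 (payoff 9).
Column's best responses — vs a1: b1 (payoff 7); vs a2: b1 (payoff 8); vs a3: b3 (payoff 9); vs a4: b3 (payoff 8).
The only mutual best response is (a4, b3); neither player gains by switching there.

(a4, b3)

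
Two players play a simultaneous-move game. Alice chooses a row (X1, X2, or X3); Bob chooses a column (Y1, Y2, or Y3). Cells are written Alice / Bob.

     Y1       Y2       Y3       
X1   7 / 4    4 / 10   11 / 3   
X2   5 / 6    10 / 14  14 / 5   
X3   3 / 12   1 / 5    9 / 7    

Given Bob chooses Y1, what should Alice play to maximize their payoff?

X1

With Bob fixed at Y1, Alice's payoffs are: X1 → 7, X2 → 5, X3 → 3.
The maximum is 7, achieved by X1.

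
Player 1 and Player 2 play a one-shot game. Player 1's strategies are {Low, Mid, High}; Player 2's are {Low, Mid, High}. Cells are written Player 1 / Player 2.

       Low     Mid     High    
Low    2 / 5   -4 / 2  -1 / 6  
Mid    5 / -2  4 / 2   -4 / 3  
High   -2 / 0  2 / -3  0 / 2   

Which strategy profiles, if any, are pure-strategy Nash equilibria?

A profile is a Nash equilibrium when each player is best-responding to the other.
Player 1's best responses — vs Low: Mid (payoff 5); vs Mid: Mid (payoff 4); vs High: High (payoff 0).
Player 2's best responses — vs Low: High (payoff 6); vs Mid: High (payoff 3); vs High: High (payoff 2).
The only mutual best response is (High, High); neither player gains by switching there.

(High, High)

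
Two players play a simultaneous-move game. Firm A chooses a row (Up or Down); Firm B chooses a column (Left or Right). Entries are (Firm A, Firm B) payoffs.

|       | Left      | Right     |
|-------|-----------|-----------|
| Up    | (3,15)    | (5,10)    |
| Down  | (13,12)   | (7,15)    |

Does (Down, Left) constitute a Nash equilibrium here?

Holding Firm B at Left: Firm A gets 13 from Down, versus 3 from Up. No profitable deviation for Firm A.
Holding Firm A at Down: Firm B gets 12 from Left but could get 15 by switching to Right. Firm B has a profitable deviation.

No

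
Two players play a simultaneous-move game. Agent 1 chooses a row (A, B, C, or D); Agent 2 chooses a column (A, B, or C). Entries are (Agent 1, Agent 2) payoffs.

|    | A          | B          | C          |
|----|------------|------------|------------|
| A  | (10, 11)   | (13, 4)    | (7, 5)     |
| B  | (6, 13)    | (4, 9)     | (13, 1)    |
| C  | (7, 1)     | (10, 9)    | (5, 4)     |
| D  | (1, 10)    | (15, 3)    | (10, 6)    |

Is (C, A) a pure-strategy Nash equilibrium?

No

Holding Agent 2 at A: Agent 1 gets 7 from C but could get 10 by switching to A. Agent 1 has a profitable deviation.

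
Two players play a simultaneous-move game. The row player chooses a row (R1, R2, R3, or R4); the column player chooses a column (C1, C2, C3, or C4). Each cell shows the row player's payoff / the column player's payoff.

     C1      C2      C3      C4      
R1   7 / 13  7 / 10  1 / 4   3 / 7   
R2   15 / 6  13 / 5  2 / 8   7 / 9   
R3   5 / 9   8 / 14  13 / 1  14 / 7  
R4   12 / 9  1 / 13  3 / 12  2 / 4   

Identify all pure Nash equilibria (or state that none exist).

Find each player's best response to every opponent strategy; NE are the intersections.
The row player's best responses — vs C1: R2 (payoff 15); vs C2: R2 (payoff 13); vs C3: R3 (payoff 13); vs C4: R3 (payoff 14).
The column player's best responses — vs R1: C1 (payoff 13); vs R2: C4 (payoff 9); vs R3: C2 (payoff 14); vs R4: C2 (payoff 13).
No cell has both players best-responding. For instance, the row player's best reply to C4 is R3, but against R3 the column player prefers C2 over C4.

No pure-strategy Nash equilibrium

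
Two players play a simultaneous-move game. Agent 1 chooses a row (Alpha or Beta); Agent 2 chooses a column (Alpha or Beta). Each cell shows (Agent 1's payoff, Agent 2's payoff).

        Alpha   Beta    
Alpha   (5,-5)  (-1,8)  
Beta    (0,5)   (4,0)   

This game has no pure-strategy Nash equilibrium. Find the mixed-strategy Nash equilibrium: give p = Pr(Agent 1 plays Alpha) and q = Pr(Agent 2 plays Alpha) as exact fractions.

p = 5/18, q = 1/2

Each player's mixing probability is pinned down by making the *other* player indifferent.
Agent 2 indifferent between Alpha and Beta: p·(-5) + (1−p)·5 = p·8 + (1−p)·0 ⟹ 5 + (-10)p = 0 + 8p ⟹ p = 5/18.
Agent 1 indifferent between Alpha and Beta: q·5 + (1−q)·(-1) = q·0 + (1−q)·4 ⟹ (-1) + 6q = 4 + (-4)q ⟹ q = 1/2.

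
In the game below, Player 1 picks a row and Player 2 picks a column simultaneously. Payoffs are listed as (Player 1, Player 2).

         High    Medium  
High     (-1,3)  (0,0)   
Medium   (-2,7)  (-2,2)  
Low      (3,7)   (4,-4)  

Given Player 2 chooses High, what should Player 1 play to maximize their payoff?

Low

With Player 2 fixed at High, Player 1's payoffs are: High → -1, Medium → -2, Low → 3.
The maximum is 3, achieved by Low.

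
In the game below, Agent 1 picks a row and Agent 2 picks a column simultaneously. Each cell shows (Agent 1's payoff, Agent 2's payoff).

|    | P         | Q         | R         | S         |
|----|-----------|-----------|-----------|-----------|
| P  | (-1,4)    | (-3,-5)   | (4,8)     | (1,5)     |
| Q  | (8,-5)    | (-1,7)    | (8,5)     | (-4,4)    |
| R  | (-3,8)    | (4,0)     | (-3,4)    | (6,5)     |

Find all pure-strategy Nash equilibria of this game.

None

Check mutual best responses: a cell is a NE iff neither player can gain by unilaterally deviating.
Agent 1's best responses — vs P: Q (payoff 8); vs Q: R (payoff 4); vs R: Q (payoff 8); vs S: R (payoff 6).
Agent 2's best responses — vs P: R (payoff 8); vs Q: Q (payoff 7); vs R: P (payoff 8).
No cell has both players best-responding. For instance, Agent 1's best reply to P is Q, but against Q Agent 2 prefers Q over P.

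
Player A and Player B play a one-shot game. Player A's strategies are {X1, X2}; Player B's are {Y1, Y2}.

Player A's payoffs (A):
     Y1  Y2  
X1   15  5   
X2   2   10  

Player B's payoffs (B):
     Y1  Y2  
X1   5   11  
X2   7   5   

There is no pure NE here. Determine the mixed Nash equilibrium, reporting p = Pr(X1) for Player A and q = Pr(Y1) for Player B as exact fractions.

In a mixed NE each player is indifferent between their pure strategies, so the opponent's mix sets the indifference.
Player B indifferent between Y1 and Y2: p·5 + (1−p)·7 = p·11 + (1−p)·5 ⟹ 7 + (-2)p = 5 + 6p ⟹ p = 1/4.
Player A indifferent between X1 and X2: q·15 + (1−q)·5 = q·2 + (1−q)·10 ⟹ 5 + 10q = 10 + (-8)q ⟹ q = 5/18.

p = 1/4, q = 5/18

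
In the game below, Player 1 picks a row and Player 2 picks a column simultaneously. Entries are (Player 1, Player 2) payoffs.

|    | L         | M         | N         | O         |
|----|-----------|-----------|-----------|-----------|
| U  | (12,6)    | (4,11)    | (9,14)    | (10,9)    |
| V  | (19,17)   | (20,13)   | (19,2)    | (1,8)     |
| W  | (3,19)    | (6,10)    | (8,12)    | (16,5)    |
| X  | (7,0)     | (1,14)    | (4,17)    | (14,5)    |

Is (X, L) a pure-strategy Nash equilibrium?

No

Holding Player 2 at L: Player 1 gets 7 from X but could get 19 by switching to V. Player 1 has a profitable deviation.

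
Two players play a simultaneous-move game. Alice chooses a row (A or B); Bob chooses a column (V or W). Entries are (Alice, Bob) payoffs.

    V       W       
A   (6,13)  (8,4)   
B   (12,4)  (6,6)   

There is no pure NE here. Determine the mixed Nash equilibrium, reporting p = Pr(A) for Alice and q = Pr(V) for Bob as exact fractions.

p = 2/11, q = 1/4

In a mixed NE each player is indifferent between their pure strategies, so the opponent's mix sets the indifference.
Bob indifferent between V and W: p·13 + (1−p)·4 = p·4 + (1−p)·6 ⟹ 4 + 9p = 6 + (-2)p ⟹ p = 2/11.
Alice indifferent between A and B: q·6 + (1−q)·8 = q·12 + (1−q)·6 ⟹ 8 + (-2)q = 6 + 6q ⟹ q = 1/4.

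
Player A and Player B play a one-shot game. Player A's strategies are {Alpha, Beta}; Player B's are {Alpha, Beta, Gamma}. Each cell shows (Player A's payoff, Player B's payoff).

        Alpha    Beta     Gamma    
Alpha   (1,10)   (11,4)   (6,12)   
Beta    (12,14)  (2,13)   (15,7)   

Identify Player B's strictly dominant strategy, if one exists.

A strategy is strictly dominant if it gives Player B a strictly higher payoff than every other strategy, against every choice by the opponent.
Alpha is not dominant: against Alpha, Gamma gives 12 > 10.
Beta is not dominant: against Alpha, Alpha gives 10 > 4.
Gamma is not dominant: against Beta, Alpha gives 14 > 7.
No single strategy is best against every opponent action.

None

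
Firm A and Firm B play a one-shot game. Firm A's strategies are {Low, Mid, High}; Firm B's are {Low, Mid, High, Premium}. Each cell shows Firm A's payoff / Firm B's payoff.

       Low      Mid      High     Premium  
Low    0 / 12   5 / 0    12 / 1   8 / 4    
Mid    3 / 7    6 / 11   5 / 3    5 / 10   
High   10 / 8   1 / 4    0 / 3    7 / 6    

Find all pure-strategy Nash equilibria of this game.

Check mutual best responses: a cell is a NE iff neither player can gain by unilaterally deviating.
Firm A's best responses — vs Low: High (payoff 10); vs Mid: Mid (payoff 6); vs High: Low (payoff 12); vs Premium: Low (payoff 8).
Firm B's best responses — vs Low: Low (payoff 12); vs Mid: Mid (payoff 11); vs High: Low (payoff 8).
Mutual best responses occur at (Mid, Mid) and (High, Low); at each, neither player gains by switching.

(Mid, Mid) and (High, Low)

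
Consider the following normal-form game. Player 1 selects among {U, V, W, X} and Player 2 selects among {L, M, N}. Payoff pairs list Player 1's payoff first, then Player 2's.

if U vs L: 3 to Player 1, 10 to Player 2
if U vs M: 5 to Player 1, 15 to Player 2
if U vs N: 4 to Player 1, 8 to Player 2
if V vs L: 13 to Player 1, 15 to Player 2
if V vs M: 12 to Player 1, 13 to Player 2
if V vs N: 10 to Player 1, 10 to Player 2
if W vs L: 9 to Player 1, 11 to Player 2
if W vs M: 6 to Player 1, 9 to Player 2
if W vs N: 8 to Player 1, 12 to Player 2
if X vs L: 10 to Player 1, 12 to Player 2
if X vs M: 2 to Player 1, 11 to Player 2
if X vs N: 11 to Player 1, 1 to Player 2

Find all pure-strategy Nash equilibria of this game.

A profile is a Nash equilibrium when each player is best-responding to the other.
Player 1's best responses — vs L: V (payoff 13); vs M: V (payoff 12); vs N: X (payoff 11).
Player 2's best responses — vs U: M (payoff 15); vs V: L (payoff 15); vs W: N (payoff 12); vs X: L (payoff 12).
The only mutual best response is (V, L); neither player gains by switching there.

(V, L)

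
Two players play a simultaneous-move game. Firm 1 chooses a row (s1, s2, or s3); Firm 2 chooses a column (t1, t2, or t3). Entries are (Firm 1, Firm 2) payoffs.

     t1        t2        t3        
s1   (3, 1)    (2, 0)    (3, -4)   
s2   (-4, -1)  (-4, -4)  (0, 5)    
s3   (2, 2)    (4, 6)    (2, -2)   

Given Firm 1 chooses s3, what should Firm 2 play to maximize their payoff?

With Firm 1 fixed at s3, Firm 2's payoffs are: t1 → 2, t2 → 6, t3 → -2.
The maximum is 6, achieved by t2.

t2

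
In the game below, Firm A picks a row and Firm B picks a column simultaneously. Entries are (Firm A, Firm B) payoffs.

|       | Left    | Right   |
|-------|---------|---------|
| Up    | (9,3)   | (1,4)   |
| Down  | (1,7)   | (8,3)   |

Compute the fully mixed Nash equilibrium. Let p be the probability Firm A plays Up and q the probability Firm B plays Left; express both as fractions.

p = 4/5, q = 7/15

In a mixed NE each player is indifferent between their pure strategies, so the opponent's mix sets the indifference.
Firm B indifferent between Left and Right: p·3 + (1−p)·7 = p·4 + (1−p)·3 ⟹ 7 + (-4)p = 3 + 1p ⟹ p = 4/5.
Firm A indifferent between Up and Down: q·9 + (1−q)·1 = q·1 + (1−q)·8 ⟹ 1 + 8q = 8 + (-7)q ⟹ q = 7/15.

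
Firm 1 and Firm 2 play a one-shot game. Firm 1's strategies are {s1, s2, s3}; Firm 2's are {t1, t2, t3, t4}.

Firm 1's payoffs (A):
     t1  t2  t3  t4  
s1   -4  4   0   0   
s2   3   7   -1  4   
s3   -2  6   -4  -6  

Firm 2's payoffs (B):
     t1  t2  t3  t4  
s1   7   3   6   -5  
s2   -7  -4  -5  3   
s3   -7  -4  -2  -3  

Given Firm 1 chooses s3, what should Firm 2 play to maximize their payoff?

t3

With Firm 1 fixed at s3, Firm 2's payoffs are: t1 → -7, t2 → -4, t3 → -2, t4 → -3.
The maximum is -2, achieved by t3.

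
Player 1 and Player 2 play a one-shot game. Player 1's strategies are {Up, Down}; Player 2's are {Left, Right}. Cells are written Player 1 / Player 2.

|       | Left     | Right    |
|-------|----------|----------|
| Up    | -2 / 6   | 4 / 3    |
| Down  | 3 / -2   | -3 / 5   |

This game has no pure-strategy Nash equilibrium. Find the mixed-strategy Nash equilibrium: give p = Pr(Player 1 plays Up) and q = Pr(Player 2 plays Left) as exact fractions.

p = 7/10, q = 7/12

In a mixed NE each player is indifferent between their pure strategies, so the opponent's mix sets the indifference.
Player 2 indifferent between Left and Right: p·6 + (1−p)·(-2) = p·3 + (1−p)·5 ⟹ (-2) + 8p = 5 + (-2)p ⟹ p = 7/10.
Player 1 indifferent between Up and Down: q·(-2) + (1−q)·4 = q·3 + (1−q)·(-3) ⟹ 4 + (-6)q = (-3) + 6q ⟹ q = 7/12.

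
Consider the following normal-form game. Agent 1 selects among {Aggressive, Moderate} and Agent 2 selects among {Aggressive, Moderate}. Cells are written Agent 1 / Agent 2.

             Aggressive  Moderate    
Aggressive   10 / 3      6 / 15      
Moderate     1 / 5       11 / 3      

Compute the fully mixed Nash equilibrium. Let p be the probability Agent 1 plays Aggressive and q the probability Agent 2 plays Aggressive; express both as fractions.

p = 1/7, q = 5/14

Each player's mixing probability is pinned down by making the *other* player indifferent.
Agent 2 indifferent between Aggressive and Moderate: p·3 + (1−p)·5 = p·15 + (1−p)·3 ⟹ 5 + (-2)p = 3 + 12p ⟹ p = 1/7.
Agent 1 indifferent between Aggressive and Moderate: q·10 + (1−q)·6 = q·1 + (1−q)·11 ⟹ 6 + 4q = 11 + (-10)q ⟹ q = 5/14.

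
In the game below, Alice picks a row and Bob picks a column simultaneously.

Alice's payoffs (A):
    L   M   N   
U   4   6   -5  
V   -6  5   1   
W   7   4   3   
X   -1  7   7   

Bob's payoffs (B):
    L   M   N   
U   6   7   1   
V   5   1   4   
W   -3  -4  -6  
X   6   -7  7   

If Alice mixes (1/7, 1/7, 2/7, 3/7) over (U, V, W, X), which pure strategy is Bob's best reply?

Bob's best reply maximizes expected payoff against the mix.
L: (1/7)·6 + (1/7)·5 + (2/7)·(-3) + (3/7)·6 = 23/7
M: (1/7)·7 + (1/7)·1 + (2/7)·(-4) + (3/7)·(-7) = -3
N: (1/7)·1 + (1/7)·4 + (2/7)·(-6) + (3/7)·7 = 2
Highest expected payoff is 23/7, from L.

L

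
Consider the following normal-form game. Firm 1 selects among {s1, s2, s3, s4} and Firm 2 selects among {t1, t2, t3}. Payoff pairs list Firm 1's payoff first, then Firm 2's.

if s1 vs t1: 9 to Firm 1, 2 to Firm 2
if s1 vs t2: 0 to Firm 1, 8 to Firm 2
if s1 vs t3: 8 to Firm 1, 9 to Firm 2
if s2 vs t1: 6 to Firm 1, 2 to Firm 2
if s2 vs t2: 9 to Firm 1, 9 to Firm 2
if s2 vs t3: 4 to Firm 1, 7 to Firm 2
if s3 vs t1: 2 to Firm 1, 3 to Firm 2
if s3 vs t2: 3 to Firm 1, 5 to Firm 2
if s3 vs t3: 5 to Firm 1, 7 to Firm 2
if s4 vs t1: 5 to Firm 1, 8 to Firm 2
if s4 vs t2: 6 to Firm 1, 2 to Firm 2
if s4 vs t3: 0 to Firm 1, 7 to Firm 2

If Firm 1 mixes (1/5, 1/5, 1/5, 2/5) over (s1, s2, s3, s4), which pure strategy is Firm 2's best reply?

Firm 2's best reply maximizes expected payoff against the mix.
t1: (1/5)·2 + (1/5)·2 + (1/5)·3 + (2/5)·8 = 23/5
t2: (1/5)·8 + (1/5)·9 + (1/5)·5 + (2/5)·2 = 26/5
t3: (1/5)·9 + (1/5)·7 + (1/5)·7 + (2/5)·7 = 37/5
Highest expected payoff is 37/5, from t3.

t3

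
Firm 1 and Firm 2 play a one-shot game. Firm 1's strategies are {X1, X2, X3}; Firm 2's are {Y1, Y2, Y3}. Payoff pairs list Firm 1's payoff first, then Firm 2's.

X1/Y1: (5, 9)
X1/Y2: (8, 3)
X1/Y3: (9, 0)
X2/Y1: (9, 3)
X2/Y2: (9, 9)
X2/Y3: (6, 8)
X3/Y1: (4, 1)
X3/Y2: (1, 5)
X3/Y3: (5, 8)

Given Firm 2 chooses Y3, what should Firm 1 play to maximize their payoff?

With Firm 2 fixed at Y3, Firm 1's payoffs are: X1 → 9, X2 → 6, X3 → 5.
The maximum is 9, achieved by X1.

X1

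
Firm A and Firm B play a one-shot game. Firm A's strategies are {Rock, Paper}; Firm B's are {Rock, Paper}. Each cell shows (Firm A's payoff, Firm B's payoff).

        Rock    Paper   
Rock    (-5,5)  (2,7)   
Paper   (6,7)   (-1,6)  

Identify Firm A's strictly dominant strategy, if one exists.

Check whether one of Firm A's strategies beats all alternatives regardless of what the opponent does.
Rock is not dominant: against Rock, Paper gives 6 > -5.
Paper is not dominant: against Paper, Rock gives 2 > -1.
No single strategy is best against every opponent action.

None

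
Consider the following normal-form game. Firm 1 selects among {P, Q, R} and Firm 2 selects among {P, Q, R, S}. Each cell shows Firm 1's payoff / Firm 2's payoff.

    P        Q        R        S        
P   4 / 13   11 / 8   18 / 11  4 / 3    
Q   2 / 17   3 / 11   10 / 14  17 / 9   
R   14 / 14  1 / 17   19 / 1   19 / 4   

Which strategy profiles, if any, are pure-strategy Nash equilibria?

Check mutual best responses: a cell is a NE iff neither player can gain by unilaterally deviating.
Firm 1's best responses — vs P: R (payoff 14); vs Q: P (payoff 11); vs R: R (payoff 19); vs S: R (payoff 19).
Firm 2's best responses — vs P: P (payoff 13); vs Q: P (payoff 17); vs R: Q (payoff 17).
No cell has both players best-responding. For instance, Firm 1's best reply to Q is P, but against P Firm 2 prefers P over Q.

None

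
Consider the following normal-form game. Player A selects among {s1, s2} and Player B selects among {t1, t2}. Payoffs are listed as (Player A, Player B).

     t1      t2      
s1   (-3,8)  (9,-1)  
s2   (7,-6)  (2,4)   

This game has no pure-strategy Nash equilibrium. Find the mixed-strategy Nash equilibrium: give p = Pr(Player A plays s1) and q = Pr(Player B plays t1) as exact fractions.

p = 10/19, q = 7/17

Each player's mixing probability is pinned down by making the *other* player indifferent.
Player B indifferent between t1 and t2: p·8 + (1−p)·(-6) = p·(-1) + (1−p)·4 ⟹ (-6) + 14p = 4 + (-5)p ⟹ p = 10/19.
Player A indifferent between s1 and s2: q·(-3) + (1−q)·9 = q·7 + (1−q)·2 ⟹ 9 + (-12)q = 2 + 5q ⟹ q = 7/17.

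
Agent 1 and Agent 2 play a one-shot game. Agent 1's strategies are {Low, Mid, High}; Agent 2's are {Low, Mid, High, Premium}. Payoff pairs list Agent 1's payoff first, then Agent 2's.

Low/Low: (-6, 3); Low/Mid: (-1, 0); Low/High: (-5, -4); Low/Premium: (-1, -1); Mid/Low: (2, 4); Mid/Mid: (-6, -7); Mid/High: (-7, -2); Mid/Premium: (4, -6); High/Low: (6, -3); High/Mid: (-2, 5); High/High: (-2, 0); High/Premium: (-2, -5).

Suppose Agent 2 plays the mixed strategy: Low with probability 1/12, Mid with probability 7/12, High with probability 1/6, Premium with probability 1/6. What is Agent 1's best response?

High

Agent 1's best reply maximizes expected payoff against the mix.
Low: (1/12)·(-6) + (7/12)·(-1) + (1/6)·(-5) + (1/6)·(-1) = -25/12
Mid: (1/12)·2 + (7/12)·(-6) + (1/6)·(-7) + (1/6)·4 = -23/6
High: (1/12)·6 + (7/12)·(-2) + (1/6)·(-2) + (1/6)·(-2) = -4/3
Highest expected payoff is -4/3, from High.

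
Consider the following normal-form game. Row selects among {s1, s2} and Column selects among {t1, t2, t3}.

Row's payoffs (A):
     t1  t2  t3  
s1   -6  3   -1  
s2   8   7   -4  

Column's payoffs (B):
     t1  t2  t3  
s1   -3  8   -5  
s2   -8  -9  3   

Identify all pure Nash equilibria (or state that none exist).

A profile is a Nash equilibrium when each player is best-responding to the other.
Row's best responses — vs t1: s2 (payoff 8); vs t2: s2 (payoff 7); vs t3: s1 (payoff -1).
Column's best responses — vs s1: t2 (payoff 8); vs s2: t3 (payoff 3).
No cell has both players best-responding. For instance, Row's best reply to t2 is s2, but against s2 Column prefers t3 over t2.

No pure-strategy Nash equilibrium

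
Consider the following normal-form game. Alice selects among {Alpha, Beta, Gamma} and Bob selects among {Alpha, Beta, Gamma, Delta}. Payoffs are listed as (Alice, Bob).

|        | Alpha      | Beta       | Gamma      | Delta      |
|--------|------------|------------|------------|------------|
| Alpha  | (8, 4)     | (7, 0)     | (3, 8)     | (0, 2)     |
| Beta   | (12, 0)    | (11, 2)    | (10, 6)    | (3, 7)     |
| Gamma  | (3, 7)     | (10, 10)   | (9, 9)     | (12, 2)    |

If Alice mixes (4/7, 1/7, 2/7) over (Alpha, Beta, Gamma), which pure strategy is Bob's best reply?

Gamma

Bob's best reply maximizes expected payoff against the mix.
Alpha: (4/7)·4 + (1/7)·0 + (2/7)·7 = 30/7
Beta: (4/7)·0 + (1/7)·2 + (2/7)·10 = 22/7
Gamma: (4/7)·8 + (1/7)·6 + (2/7)·9 = 8
Delta: (4/7)·2 + (1/7)·7 + (2/7)·2 = 19/7
Highest expected payoff is 8, from Gamma.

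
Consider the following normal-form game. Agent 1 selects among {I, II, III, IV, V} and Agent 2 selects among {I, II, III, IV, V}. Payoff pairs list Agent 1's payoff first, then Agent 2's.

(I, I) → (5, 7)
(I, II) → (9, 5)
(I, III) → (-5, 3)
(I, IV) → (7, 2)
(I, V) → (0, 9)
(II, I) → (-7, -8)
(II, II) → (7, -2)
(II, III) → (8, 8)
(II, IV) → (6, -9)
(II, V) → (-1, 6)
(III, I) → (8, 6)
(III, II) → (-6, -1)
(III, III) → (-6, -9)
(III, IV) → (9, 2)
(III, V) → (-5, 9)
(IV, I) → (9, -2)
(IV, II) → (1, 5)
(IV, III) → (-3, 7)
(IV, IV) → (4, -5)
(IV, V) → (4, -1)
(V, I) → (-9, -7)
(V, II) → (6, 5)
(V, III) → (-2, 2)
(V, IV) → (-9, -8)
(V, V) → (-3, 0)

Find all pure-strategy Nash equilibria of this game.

A profile is a Nash equilibrium when each player is best-responding to the other.
Agent 1's best responses — vs I: IV (payoff 9); vs II: I (payoff 9); vs III: II (payoff 8); vs IV: III (payoff 9); vs V: IV (payoff 4).
Agent 2's best responses — vs I: V (payoff 9); vs II: III (payoff 8); vs III: V (payoff 9); vs IV: III (payoff 7); vs V: II (payoff 5).
The only mutual best response is (II, III); neither player gains by switching there.

(II, III)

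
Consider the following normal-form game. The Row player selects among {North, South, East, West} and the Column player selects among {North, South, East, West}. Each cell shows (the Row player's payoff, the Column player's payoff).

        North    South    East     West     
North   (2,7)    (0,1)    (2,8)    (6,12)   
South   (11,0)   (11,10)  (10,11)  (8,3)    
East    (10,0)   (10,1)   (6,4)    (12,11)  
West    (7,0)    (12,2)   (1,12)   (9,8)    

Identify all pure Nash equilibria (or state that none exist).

Check mutual best responses: a cell is a NE iff neither player can gain by unilaterally deviating.
The Row player's best responses — vs North: South (payoff 11); vs South: West (payoff 12); vs East: South (payoff 10); vs West: East (payoff 12).
The Column player's best responses — vs North: West (payoff 12); vs South: East (payoff 11); vs East: West (payoff 11); vs West: East (payoff 12).
Mutual best responses occur at (South, East) and (East, West); at each, neither player gains by switching.

(South, East) and (East, West)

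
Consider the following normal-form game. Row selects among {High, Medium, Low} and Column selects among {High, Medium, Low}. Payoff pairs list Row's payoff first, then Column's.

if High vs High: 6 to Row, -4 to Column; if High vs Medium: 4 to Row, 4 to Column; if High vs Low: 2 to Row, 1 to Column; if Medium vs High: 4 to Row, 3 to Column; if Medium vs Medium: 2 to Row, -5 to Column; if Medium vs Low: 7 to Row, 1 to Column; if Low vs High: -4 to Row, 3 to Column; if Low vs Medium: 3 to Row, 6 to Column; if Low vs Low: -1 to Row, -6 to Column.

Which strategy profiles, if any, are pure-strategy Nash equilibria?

(High, Medium)

Check mutual best responses: a cell is a NE iff neither player can gain by unilaterally deviating.
Row's best responses — vs High: High (payoff 6); vs Medium: High (payoff 4); vs Low: Medium (payoff 7).
Column's best responses — vs High: Medium (payoff 4); vs Medium: High (payoff 3); vs Low: Medium (payoff 6).
The only mutual best response is (High, Medium); neither player gains by switching there.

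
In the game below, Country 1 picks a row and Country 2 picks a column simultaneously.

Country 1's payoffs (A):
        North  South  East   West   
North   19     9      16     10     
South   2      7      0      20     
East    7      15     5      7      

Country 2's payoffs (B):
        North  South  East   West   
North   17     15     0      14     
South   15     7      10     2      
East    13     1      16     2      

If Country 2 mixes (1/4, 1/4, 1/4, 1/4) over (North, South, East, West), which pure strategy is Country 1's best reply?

Country 1's best reply maximizes expected payoff against the mix.
North: (1/4)·19 + (1/4)·9 + (1/4)·16 + (1/4)·10 = 27/2
South: (1/4)·2 + (1/4)·7 + (1/4)·0 + (1/4)·20 = 29/4
East: (1/4)·7 + (1/4)·15 + (1/4)·5 + (1/4)·7 = 17/2
Highest expected payoff is 27/2, from North.

North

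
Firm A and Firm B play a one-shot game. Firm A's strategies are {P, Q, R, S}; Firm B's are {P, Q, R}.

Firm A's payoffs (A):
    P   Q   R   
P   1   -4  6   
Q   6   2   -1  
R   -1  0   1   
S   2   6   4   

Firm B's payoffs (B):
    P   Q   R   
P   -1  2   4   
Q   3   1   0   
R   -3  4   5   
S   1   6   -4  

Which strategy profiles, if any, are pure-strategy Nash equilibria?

(P, R), (Q, P), and (S, Q)

Check mutual best responses: a cell is a NE iff neither player can gain by unilaterally deviating.
Firm A's best responses — vs P: Q (payoff 6); vs Q: S (payoff 6); vs R: P (payoff 6).
Firm B's best responses — vs P: R (payoff 4); vs Q: P (payoff 3); vs R: R (payoff 5); vs S: Q (payoff 6).
Mutual best responses occur at (P, R), (Q, P), and (S, Q); at each, neither player gains by switching.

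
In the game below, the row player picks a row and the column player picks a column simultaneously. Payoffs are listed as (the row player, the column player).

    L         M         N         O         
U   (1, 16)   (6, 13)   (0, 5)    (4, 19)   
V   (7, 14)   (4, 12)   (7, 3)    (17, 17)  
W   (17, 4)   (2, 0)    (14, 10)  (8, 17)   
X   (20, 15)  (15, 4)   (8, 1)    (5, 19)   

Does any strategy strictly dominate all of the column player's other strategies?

O

Check whether one of the column player's strategies beats all alternatives regardless of what the opponent does.
O strictly dominates: vs U: 19 > each of {16, 13, 5}; vs V: 17 > each of {14, 12, 3}; vs W: 17 > each of {4, 0, 10}; vs X: 19 > each of {15, 4, 1}.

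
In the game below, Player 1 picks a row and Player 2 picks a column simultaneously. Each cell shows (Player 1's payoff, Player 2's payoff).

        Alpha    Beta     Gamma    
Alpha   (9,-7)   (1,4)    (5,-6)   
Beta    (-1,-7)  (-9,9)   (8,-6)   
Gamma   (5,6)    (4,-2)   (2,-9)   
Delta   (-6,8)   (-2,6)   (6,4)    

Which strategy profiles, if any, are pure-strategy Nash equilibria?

None

Find each player's best response to every opponent strategy; NE are the intersections.
Player 1's best responses — vs Alpha: Alpha (payoff 9); vs Beta: Gamma (payoff 4); vs Gamma: Beta (payoff 8).
Player 2's best responses — vs Alpha: Beta (payoff 4); vs Beta: Beta (payoff 9); vs Gamma: Alpha (payoff 6); vs Delta: Alpha (payoff 8).
No cell has both players best-responding. For instance, Player 1's best reply to Beta is Gamma, but against Gamma Player 2 prefers Alpha over Beta.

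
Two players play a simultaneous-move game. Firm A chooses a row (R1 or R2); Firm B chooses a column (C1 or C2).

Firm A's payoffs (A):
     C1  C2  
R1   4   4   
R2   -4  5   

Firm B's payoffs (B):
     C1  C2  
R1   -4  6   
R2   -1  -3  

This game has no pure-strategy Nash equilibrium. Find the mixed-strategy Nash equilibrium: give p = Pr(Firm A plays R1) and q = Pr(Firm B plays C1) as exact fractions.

p = 1/6, q = 1/9

Each player's mixing probability is pinned down by making the *other* player indifferent.
Firm B indifferent between C1 and C2: p·(-4) + (1−p)·(-1) = p·6 + (1−p)·(-3) ⟹ (-1) + (-3)p = (-3) + 9p ⟹ p = 1/6.
Firm A indifferent between R1 and R2: q·4 + (1−q)·4 = q·(-4) + (1−q)·5 ⟹ 4 + 0q = 5 + (-9)q ⟹ q = 1/9.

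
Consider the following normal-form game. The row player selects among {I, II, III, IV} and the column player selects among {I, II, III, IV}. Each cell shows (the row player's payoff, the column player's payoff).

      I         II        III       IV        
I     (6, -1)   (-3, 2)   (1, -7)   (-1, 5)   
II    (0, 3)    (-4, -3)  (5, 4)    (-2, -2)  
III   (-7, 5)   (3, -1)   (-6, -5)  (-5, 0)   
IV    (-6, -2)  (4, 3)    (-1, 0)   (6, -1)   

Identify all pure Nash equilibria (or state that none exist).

(II, III) and (IV, II)

Find each player's best response to every opponent strategy; NE are the intersections.
The row player's best responses — vs I: I (payoff 6); vs II: IV (payoff 4); vs III: II (payoff 5); vs IV: IV (payoff 6).
The column player's best responses — vs I: IV (payoff 5); vs II: III (payoff 4); vs III: I (payoff 5); vs IV: II (payoff 3).
Mutual best responses occur at (II, III) and (IV, II); at each, neither player gains by switching.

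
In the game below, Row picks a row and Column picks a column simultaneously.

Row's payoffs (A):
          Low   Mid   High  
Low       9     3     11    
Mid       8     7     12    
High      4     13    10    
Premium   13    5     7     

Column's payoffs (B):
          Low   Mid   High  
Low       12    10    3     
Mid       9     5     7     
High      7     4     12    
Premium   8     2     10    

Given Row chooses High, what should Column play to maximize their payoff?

With Row fixed at High, Column's payoffs are: Low → 7, Mid → 4, High → 12.
The maximum is 12, achieved by High.

High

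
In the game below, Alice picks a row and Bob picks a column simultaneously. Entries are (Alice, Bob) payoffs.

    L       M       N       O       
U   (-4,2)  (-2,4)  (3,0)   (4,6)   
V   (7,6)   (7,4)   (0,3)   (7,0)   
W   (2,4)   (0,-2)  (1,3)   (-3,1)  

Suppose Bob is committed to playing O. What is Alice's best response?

With Bob fixed at O, Alice's payoffs are: U → 4, V → 7, W → -3.
The maximum is 7, achieved by V.

V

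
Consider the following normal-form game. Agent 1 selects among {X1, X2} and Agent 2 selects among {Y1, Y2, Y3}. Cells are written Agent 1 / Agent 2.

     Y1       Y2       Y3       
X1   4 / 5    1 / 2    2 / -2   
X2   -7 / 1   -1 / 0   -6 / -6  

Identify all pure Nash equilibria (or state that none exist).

Find each player's best response to every opponent strategy; NE are the intersections.
Agent 1's best responses — vs Y1: X1 (payoff 4); vs Y2: X1 (payoff 1); vs Y3: X1 (payoff 2).
Agent 2's best responses — vs X1: Y1 (payoff 5); vs X2: Y1 (payoff 1).
The only mutual best response is (X1, Y1); neither player gains by switching there.

(X1, Y1)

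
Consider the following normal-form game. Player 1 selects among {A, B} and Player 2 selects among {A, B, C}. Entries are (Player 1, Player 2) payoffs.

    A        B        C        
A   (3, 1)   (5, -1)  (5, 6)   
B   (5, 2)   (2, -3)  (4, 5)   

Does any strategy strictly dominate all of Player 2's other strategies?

A strategy is strictly dominant if it gives Player 2 a strictly higher payoff than every other strategy, against every choice by the opponent.
C strictly dominates: vs A: 6 > each of {1, -1}; vs B: 5 > each of {2, -3}.

C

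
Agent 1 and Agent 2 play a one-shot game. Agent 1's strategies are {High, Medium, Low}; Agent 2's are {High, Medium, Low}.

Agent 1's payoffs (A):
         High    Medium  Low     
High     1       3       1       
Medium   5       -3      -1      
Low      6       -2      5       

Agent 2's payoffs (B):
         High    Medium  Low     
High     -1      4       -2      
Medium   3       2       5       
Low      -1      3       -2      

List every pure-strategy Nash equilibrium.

Find each player's best response to every opponent strategy; NE are the intersections.
Agent 1's best responses — vs High: Low (payoff 6); vs Medium: High (payoff 3); vs Low: Low (payoff 5).
Agent 2's best responses — vs High: Medium (payoff 4); vs Medium: Low (payoff 5); vs Low: Medium (payoff 3).
The only mutual best response is (High, Medium); neither player gains by switching there.

(High, Medium)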